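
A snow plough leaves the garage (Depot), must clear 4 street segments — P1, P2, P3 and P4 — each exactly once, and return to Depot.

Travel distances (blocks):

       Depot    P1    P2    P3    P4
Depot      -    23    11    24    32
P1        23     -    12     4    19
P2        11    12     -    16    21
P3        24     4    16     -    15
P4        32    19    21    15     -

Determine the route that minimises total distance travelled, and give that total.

With 4 stops there are 4!/2 = 12 distinct round trips (a route and its reverse cost the same).
Depot - P1 - P2 - P3 - P4 - Depot: 23+12+16+15+32 = 98
Depot - P1 - P2 - P4 - P3 - Depot: 23+12+21+15+24 = 95
Depot - P1 - P3 - P2 - P4 - Depot: 23+4+16+21+32 = 96
Depot - P1 - P3 - P4 - P2 - Depot: 23+4+15+21+11 = 74
Depot - P1 - P4 - P2 - P3 - Depot: 23+19+21+16+24 = 103
Depot - P1 - P4 - P3 - P2 - Depot: 23+19+15+16+11 = 84
Depot - P2 - P1 - P3 - P4 - Depot: 11+12+4+15+32 = 74
Depot - P2 - P1 - P4 - P3 - Depot: 11+12+19+15+24 = 81
Depot - P2 - P3 - P1 - P4 - Depot: 11+16+4+19+32 = 82
Depot - P2 - P4 - P1 - P3 - Depot: 11+21+19+4+24 = 79
Depot - P3 - P1 - P2 - P4 - Depot: 24+4+12+21+32 = 93
Depot - P3 - P2 - P1 - P4 - Depot: 24+16+12+19+32 = 103
The minimum is 74.
One optimal route: Depot → P1 → P3 → P4 → P2 → Depot (or its reverse).

Minimum total distance: 74 blocks.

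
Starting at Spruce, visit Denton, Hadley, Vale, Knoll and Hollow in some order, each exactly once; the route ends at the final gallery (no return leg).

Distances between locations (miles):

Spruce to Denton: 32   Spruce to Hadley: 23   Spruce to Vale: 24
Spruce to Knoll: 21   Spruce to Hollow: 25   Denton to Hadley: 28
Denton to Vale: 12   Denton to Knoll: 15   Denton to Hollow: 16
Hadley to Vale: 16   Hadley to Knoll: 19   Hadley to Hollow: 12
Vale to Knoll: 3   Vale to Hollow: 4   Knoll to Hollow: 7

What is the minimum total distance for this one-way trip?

There are 5! = 120 possible orderings.
Spruce - Denton - Hadley - Vale - Knoll - Hollow: 32+28+16+3+7 = 86
Spruce - Denton - Hadley - Vale - Hollow - Knoll: 32+28+16+4+7 = 87
Spruce - Denton - Hadley - Knoll - Vale - Hollow: 32+28+19+3+4 = 86
Spruce - Denton - Hadley - Knoll - Hollow - Vale: 32+28+19+7+4 = 90
Spruce - Denton - Hadley - Hollow - Vale - Knoll: 32+28+12+4+3 = 79
Spruce - Denton - Hadley - Hollow - Knoll - Vale: 32+28+12+7+3 = 82
Spruce - Denton - Vale - Hadley - Knoll - Hollow: 32+12+16+19+7 = 86
Spruce - Denton - Vale - Hadley - Hollow - Knoll: 32+12+16+12+7 = 79
Spruce - Denton - Vale - Knoll - Hadley - Hollow: 32+12+3+19+12 = 78
Spruce - Denton - Vale - Knoll - Hollow - Hadley: 32+12+3+7+12 = 66
Spruce - Denton - Vale - Hollow - Hadley - Knoll: 32+12+4+12+19 = 79
Spruce - Denton - Vale - Hollow - Knoll - Hadley: 32+12+4+7+19 = 74
Spruce - Denton - Knoll - Hadley - Vale - Hollow: 32+15+19+16+4 = 86
Spruce - Denton - Knoll - Hadley - Hollow - Vale: 32+15+19+12+4 = 82
… (106 more)
Spruce - Hadley - Hollow - Vale - Knoll - Denton: 23+12+4+3+15 = 57  ← best
The minimum is 57.
One shortest path: Spruce → Hadley → Hollow → Vale → Knoll → Denton.

57 miles — the minimum one-way total.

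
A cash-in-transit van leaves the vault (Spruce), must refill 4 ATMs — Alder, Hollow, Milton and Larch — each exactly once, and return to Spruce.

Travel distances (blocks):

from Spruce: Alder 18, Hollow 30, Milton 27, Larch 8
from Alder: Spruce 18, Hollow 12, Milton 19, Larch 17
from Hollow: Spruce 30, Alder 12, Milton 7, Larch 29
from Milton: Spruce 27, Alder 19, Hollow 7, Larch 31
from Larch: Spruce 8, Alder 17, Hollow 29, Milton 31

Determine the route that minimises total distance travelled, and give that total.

With 4 stops there are 4!/2 = 12 distinct round trips (a route and its reverse cost the same).
Spruce-Alder-Hollow-Milton-Larch-Spruce: 18+12+7+31+8 = 76
Spruce-Alder-Hollow-Larch-Milton-Spruce: 18+12+29+31+27 = 117
Spruce-Alder-Milton-Hollow-Larch-Spruce: 18+19+7+29+8 = 81
Spruce-Alder-Milton-Larch-Hollow-Spruce: 18+19+31+29+30 = 127
Spruce-Alder-Larch-Hollow-Milton-Spruce: 18+17+29+7+27 = 98
Spruce-Alder-Larch-Milton-Hollow-Spruce: 18+17+31+7+30 = 103
Spruce-Hollow-Alder-Milton-Larch-Spruce: 30+12+19+31+8 = 100
Spruce-Hollow-Alder-Larch-Milton-Spruce: 30+12+17+31+27 = 117
Spruce-Hollow-Milton-Alder-Larch-Spruce: 30+7+19+17+8 = 81
Spruce-Hollow-Larch-Alder-Milton-Spruce: 30+29+17+19+27 = 122
Spruce-Milton-Alder-Hollow-Larch-Spruce: 27+19+12+29+8 = 95
Spruce-Milton-Hollow-Alder-Larch-Spruce: 27+7+12+17+8 = 71
The minimum is 71.
One optimal route: Spruce → Milton → Hollow → Alder → Larch → Spruce (or its reverse).

Minimum total distance: 71 blocks.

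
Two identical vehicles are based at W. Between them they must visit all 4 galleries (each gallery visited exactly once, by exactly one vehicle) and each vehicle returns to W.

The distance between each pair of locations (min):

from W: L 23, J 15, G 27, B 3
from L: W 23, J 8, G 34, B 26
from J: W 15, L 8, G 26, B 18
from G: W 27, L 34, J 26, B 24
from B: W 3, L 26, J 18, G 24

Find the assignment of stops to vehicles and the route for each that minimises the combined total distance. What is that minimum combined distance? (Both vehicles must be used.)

Try each way of splitting the stops between the two vehicles (each non-empty) and, for each split, find the best tour for each vehicle:
  {L} + {J, G, B}: 46 + 68 = 114
  {J} + {L, G, B}: 30 + 84 = 114
  {L, J} + {G, B}: 46 + 54 = 100
  {G} + {L, J, B}: 54 + 52 = 106
  {L, G} + {J, B}: 84 + 36 = 120
  {J, G} + {L, B}: 68 + 52 = 120
  … (7 splits in total)
  {L, J, G} + {B}: 84 + 6 = 90  ← best
Best: vehicle 1 W → L → J → G → W = 84; vehicle 2 W → B → W = 6; combined 90.

90 min — the smallest possible combined total.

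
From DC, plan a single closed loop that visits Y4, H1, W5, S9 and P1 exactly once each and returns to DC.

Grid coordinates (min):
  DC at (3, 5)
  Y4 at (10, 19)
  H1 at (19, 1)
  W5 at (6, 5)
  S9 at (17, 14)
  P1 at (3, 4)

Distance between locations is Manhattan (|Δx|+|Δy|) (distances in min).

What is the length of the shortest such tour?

Minimum total distance: 68 min.

There are 60 distinct closed tours to check (reversals are equivalent).
DC → Y4 → H1 → W5 → S9 → P1 → DC: 21+27+17+20+24+1 = 110
DC → Y4 → H1 → W5 → P1 → S9 → DC: 21+27+17+4+24+23 = 116
DC → Y4 → H1 → S9 → W5 → P1 → DC: 21+27+15+20+4+1 = 88
DC → Y4 → H1 → S9 → P1 → W5 → DC: 21+27+15+24+4+3 = 94
DC → Y4 → H1 → P1 → W5 → S9 → DC: 21+27+19+4+20+23 = 114
DC → Y4 → H1 → P1 → S9 → W5 → DC: 21+27+19+24+20+3 = 114
DC → Y4 → W5 → H1 → S9 → P1 → DC: 21+18+17+15+24+1 = 96
DC → Y4 → W5 → H1 → P1 → S9 → DC: 21+18+17+19+24+23 = 122
DC → Y4 → W5 → S9 → H1 → P1 → DC: 21+18+20+15+19+1 = 94
DC → Y4 → W5 → S9 → P1 → H1 → DC: 21+18+20+24+19+20 = 122
DC → Y4 → W5 → P1 → H1 → S9 → DC: 21+18+4+19+15+23 = 100
DC → Y4 → W5 → P1 → S9 → H1 → DC: 21+18+4+24+15+20 = 102
DC → Y4 → S9 → H1 → W5 → P1 → DC: 21+12+15+17+4+1 = 70
DC → Y4 → S9 → H1 → P1 → W5 → DC: 21+12+15+19+4+3 = 74
… (46 more)
DC → W5 → Y4 → S9 → H1 → P1 → DC: 3+18+12+15+19+1 = 68  ← best
The minimum is 68.
One optimal route: DC → W5 → Y4 → S9 → H1 → P1 → DC (or its reverse).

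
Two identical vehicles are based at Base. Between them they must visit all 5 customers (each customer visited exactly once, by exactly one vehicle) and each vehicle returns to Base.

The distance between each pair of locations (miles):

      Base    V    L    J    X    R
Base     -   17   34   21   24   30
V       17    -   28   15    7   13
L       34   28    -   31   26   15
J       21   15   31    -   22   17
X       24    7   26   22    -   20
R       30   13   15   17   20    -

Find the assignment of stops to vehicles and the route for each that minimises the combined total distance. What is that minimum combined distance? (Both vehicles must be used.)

Minimum combined distance: 135 miles.

Check every non-empty split of the stops between the two vehicles; for each half take its own optimal tour:
  {V} + {L, J, X, R}: 34 + 103 = 137
  {L} + {V, J, X, R}: 68 + 82 = 150
  {V, L} + {J, X, R}: 79 + 82 = 161
  {J} + {V, L, X, R}: 42 + 93 = 135
  {V, J} + {L, X, R}: 53 + 93 = 146
  {L, J} + {V, X, R}: 86 + 74 = 160
  … (15 splits in total)
Best: vehicle 1 Base → J → Base = 42; vehicle 2 Base → V → X → R → L → Base = 93; combined 135.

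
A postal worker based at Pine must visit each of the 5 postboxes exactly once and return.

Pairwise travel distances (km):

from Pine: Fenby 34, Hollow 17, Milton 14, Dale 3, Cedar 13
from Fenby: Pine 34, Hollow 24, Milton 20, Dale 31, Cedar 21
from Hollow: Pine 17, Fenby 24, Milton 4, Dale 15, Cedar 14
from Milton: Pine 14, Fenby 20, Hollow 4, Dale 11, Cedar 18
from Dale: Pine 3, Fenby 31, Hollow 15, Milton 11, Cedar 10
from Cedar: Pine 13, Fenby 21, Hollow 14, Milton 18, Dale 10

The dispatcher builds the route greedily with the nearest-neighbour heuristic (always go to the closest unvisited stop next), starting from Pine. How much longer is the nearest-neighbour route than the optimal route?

Excess over optimum: 10 km.

From Pine: Dale=3, Cedar=13, Milton=14, Hollow=17, Fenby=34 → choose Dale (3).
From Dale: Cedar=10, Milton=11, Hollow=15, Fenby=31 → choose Cedar (10).
From Cedar: Hollow=14, Milton=18, Fenby=21 → choose Hollow (14).
From Hollow: Milton=4, Fenby=24 → choose Milton (4).
From Milton: Fenby=20 → choose Fenby (20).
NN route Pine → Dale → Cedar → Hollow → Milton → Fenby → Pine costs 85.
Optimal: Pine → Hollow → Milton → Fenby → Cedar → Dale → Pine costs 75 (by enumerating all 60 distinct tours).
Excess = 85 − 75 = 10.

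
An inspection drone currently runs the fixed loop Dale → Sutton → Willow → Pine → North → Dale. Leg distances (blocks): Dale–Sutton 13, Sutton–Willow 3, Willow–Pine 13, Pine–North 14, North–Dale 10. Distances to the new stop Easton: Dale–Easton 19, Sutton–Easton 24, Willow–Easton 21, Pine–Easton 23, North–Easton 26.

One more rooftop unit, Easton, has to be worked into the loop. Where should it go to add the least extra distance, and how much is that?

Insertion cost between consecutive stops i–j is d(i,Easton) + d(Easton,j) − d(i,j):
  between Dale and Sutton: 19 + 24 − 13 = 30
  between Sutton and Willow: 24 + 21 − 3 = 42
  between Willow and Pine: 21 + 23 − 13 = 31
  between Pine and North: 23 + 26 − 14 = 35
  between North and Dale: 26 + 19 − 10 = 35
Cheapest insertion is between Dale and Sutton, adding 30.
New total = 53 + 30 = 83.

Minimum extra distance: 30 blocks, inserting Easton between Dale and Sutton.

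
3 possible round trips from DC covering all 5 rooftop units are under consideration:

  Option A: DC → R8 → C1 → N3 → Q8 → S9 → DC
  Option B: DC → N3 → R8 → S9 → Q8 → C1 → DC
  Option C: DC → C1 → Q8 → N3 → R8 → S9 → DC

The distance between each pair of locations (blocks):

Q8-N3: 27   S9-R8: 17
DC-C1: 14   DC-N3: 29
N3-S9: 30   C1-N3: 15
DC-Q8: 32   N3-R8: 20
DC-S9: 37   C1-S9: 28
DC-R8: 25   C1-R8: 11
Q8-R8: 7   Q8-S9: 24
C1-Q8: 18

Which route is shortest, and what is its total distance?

Option A: 25 + 11 + 15 + 27 + 24 + 37 = 139
Option B: 29 + 20 + 17 + 24 + 18 + 14 = 122
Option C: 14 + 18 + 27 + 20 + 17 + 37 = 133

122 blocks — Option B is the shortest.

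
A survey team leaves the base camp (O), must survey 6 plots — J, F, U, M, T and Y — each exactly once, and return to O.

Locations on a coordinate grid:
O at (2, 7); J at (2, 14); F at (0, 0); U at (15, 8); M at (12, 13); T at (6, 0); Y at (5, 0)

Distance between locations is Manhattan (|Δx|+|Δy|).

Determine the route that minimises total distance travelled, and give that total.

58 — the shortest possible round trip.

O→J→F→U→M→T→Y→O: 7+16+23+8+19+1+10 = 84
O→J→F→U→M→Y→T→O: 7+16+23+8+20+1+11 = 86
O→J→F→U→T→M→Y→O: 7+16+23+17+19+20+10 = 112
O→J→F→U→T→Y→M→O: 7+16+23+17+1+20+16 = 100
O→J→F→U→Y→M→T→O: 7+16+23+18+20+19+11 = 114
O→J→F→U→Y→T→M→O: 7+16+23+18+1+19+16 = 100
O→J→F→M→U→T→Y→O: 7+16+25+8+17+1+10 = 84
O→J→F→M→U→Y→T→O: 7+16+25+8+18+1+11 = 86
… (352 more)
O→J→M→U→T→Y→F→O: 7+11+8+17+1+5+9 = 58  ← best
The minimum is 58.
One optimal route: O → J → M → U → T → Y → F → O (or its reverse).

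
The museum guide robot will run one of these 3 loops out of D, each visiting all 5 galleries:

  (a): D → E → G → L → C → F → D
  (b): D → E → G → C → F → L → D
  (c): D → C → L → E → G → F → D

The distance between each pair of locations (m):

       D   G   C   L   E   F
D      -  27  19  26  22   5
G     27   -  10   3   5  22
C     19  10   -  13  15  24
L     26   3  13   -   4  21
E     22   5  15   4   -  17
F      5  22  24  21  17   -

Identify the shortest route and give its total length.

(a): 22 + 5 + 3 + 13 + 24 + 5 = 72
(b): 22 + 5 + 10 + 24 + 21 + 26 = 108
(c): 19 + 13 + 4 + 5 + 22 + 5 = 68

68 m — (c) is the shortest.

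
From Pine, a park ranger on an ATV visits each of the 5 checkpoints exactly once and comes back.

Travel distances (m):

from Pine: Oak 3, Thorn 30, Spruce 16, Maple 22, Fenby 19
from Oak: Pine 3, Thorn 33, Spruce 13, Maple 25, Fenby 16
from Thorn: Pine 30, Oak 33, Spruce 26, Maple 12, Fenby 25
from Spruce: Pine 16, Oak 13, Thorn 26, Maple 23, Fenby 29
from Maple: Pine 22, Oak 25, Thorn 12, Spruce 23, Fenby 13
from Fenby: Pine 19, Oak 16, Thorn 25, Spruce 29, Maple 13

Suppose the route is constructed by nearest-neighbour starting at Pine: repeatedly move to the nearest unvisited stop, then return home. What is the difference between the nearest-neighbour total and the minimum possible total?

Pine: Oak=3, Spruce=16, Fenby=19, Maple=22, Thorn=30 ⇒ Oak
Oak: Spruce=13, Fenby=16, Maple=25, Thorn=33 ⇒ Spruce
Spruce: Maple=23, Thorn=26, Fenby=29 ⇒ Maple
Maple: Thorn=12, Fenby=13 ⇒ Thorn
Thorn: Fenby=25 ⇒ Fenby
NN route Pine → Oak → Spruce → Maple → Thorn → Fenby → Pine costs 95.
Optimal: Pine → Oak → Spruce → Thorn → Maple → Fenby → Pine costs 86 (by enumerating all 60 distinct tours).
Excess = 95 − 86 = 9.

The nearest-neighbour route is 9 m longer than optimal.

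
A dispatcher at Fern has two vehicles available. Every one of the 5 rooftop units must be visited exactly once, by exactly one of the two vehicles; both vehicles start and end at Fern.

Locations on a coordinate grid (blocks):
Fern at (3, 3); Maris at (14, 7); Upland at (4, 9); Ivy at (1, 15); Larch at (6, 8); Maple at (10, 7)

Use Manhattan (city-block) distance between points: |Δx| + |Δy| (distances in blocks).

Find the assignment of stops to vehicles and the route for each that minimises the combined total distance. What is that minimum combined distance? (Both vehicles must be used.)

There are 2^4 − 1 = 15 ways to divide the 5 stops into two non-empty groups. For each, the best each vehicle can do is its own shortest tour through its group:
  {Maris} + {Upland, Ivy, Larch, Maple}: 30 + 42 = 72
  {Upland} + {Maris, Ivy, Larch, Maple}: 14 + 50 = 64
  {Maris, Upland} + {Ivy, Larch, Maple}: 34 + 42 = 76
  {Ivy} + {Maris, Upland, Larch, Maple}: 28 + 34 = 62
  {Maris, Ivy} + {Upland, Larch, Maple}: 50 + 26 = 76
  {Upland, Ivy} + {Maris, Larch, Maple}: 30 + 32 = 62
  … (15 splits in total)
Best: vehicle 1 Fern → Ivy → Fern = 28; vehicle 2 Fern → Maris → Maple → Larch → Upland → Fern = 34; combined 62.

62 blocks — the smallest possible combined total.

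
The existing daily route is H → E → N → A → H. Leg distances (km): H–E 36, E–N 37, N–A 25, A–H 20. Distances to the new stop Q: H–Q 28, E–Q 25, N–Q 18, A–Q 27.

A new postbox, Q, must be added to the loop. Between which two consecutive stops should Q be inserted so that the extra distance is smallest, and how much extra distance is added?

Minimum extra distance: 6 km, inserting Q between E and N.

Insertion cost between consecutive stops i–j is d(i,Q) + d(Q,j) − d(i,j):
  between H and E: 28 + 25 − 36 = 17
  between E and N: 25 + 18 − 37 = 6
  between N and A: 18 + 27 − 25 = 20
  between A and H: 27 + 28 − 20 = 35
Cheapest insertion is between E and N, adding 6.
New total = 118 + 6 = 124.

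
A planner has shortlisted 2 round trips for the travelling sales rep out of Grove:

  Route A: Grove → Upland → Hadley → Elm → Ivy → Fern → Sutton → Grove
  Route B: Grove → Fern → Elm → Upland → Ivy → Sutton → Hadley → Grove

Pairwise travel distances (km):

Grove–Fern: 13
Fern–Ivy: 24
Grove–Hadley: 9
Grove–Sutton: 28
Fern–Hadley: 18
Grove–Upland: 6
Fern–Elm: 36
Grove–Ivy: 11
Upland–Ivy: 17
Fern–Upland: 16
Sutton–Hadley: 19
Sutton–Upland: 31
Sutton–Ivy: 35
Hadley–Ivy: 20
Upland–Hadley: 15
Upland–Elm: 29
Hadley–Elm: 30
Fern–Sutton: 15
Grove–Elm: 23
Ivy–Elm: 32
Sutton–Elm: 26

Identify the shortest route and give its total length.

Route A: 6 + 15 + 30 + 32 + 24 + 15 + 28 = 150
Route B: 13 + 36 + 29 + 17 + 35 + 19 + 9 = 158

150 km — Route A is the shortest.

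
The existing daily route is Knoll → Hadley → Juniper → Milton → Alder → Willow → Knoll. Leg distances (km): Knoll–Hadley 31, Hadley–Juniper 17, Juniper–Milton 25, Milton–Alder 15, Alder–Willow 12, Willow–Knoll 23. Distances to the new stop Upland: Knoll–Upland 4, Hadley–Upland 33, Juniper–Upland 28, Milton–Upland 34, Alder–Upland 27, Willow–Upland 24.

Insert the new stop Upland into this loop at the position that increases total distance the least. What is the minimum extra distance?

Minimum extra distance: 5 km, inserting Upland between Willow and Knoll.

Insertion cost between consecutive stops i–j is d(i,Upland) + d(Upland,j) − d(i,j):
  between Knoll and Hadley: 4 + 33 − 31 = 6
  between Hadley and Juniper: 33 + 28 − 17 = 44
  between Juniper and Milton: 28 + 34 − 25 = 37
  between Milton and Alder: 34 + 27 − 15 = 46
  between Alder and Willow: 27 + 24 − 12 = 39
  between Willow and Knoll: 24 + 4 − 23 = 5
Cheapest insertion is between Willow and Knoll, adding 5.
New total = 123 + 5 = 128.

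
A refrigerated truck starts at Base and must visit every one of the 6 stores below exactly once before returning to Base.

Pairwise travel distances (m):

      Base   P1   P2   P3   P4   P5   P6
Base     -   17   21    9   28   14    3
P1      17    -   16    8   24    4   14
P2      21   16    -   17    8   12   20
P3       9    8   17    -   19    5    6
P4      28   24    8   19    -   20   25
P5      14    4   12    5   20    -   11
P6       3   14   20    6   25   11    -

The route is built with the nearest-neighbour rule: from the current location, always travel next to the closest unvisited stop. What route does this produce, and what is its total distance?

Nearest-neighbour total = 70 m; route Base → P6 → P3 → P5 → P1 → P2 → P4 → Base.

From Base: distances to unvisited — P6=3, P3=9, P5=14, P1=17, P2=21, P4=28. Nearest is P6 (3).
From P6: distances to unvisited — P3=6, P5=11, P1=14, P2=20, P4=25. Nearest is P3 (6).
From P3: distances to unvisited — P5=5, P1=8, P2=17, P4=19. Nearest is P5 (5).
From P5: distances to unvisited — P1=4, P2=12, P4=20. Nearest is P1 (4).
From P1: distances to unvisited — P2=16, P4=24. Nearest is P2 (16).
From P2: distances to unvisited — P4=8. Nearest is P4 (8).
Return P4→Base: 28.
Total = 3 + 6 + 5 + 4 + 16 + 8 + 28 = 70.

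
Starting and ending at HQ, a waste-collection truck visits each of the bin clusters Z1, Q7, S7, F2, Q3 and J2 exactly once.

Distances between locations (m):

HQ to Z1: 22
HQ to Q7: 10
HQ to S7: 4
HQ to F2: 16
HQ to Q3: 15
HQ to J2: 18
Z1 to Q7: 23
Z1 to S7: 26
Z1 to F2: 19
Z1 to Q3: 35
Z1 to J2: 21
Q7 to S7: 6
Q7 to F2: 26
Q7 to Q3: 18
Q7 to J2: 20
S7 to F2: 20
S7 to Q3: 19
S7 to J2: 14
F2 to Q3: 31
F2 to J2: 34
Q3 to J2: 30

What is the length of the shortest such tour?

HQ - Z1 - Q7 - S7 - F2 - Q3 - J2 - HQ: 22+23+6+20+31+30+18 = 150
HQ - Z1 - Q7 - S7 - F2 - J2 - Q3 - HQ: 22+23+6+20+34+30+15 = 150
HQ - Z1 - Q7 - S7 - Q3 - F2 - J2 - HQ: 22+23+6+19+31+34+18 = 153
HQ - Z1 - Q7 - S7 - Q3 - J2 - F2 - HQ: 22+23+6+19+30+34+16 = 150
HQ - Z1 - Q7 - S7 - J2 - F2 - Q3 - HQ: 22+23+6+14+34+31+15 = 145
HQ - Z1 - Q7 - S7 - J2 - Q3 - F2 - HQ: 22+23+6+14+30+31+16 = 142
HQ - Z1 - Q7 - F2 - S7 - Q3 - J2 - HQ: 22+23+26+20+19+30+18 = 158
HQ - Z1 - Q7 - F2 - S7 - J2 - Q3 - HQ: 22+23+26+20+14+30+15 = 150
… (352 more)
HQ - F2 - Z1 - J2 - S7 - Q7 - Q3 - HQ: 16+19+21+14+6+18+15 = 109  ← best
The minimum is 109.
One optimal route: HQ → F2 → Z1 → J2 → S7 → Q7 → Q3 → HQ (or its reverse).

Minimum total distance: 109 m.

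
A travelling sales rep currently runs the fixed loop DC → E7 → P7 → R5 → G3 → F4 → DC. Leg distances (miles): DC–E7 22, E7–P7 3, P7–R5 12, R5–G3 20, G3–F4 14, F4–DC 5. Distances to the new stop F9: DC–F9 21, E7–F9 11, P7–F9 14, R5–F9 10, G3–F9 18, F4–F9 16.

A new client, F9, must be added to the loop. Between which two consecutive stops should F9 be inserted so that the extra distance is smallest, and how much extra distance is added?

Insertion cost between consecutive stops i–j is d(i,F9) + d(F9,j) − d(i,j):
  between DC and E7: 21 + 11 − 22 = 10
  between E7 and P7: 11 + 14 − 3 = 22
  between P7 and R5: 14 + 10 − 12 = 12
  between R5 and G3: 10 + 18 − 20 = 8
  between G3 and F4: 18 + 16 − 14 = 20
  between F4 and DC: 16 + 21 − 5 = 32
Cheapest insertion is between R5 and G3, adding 8.
New total = 76 + 8 = 84.

Adding 8 miles by placing F9 on the R5–G3 leg.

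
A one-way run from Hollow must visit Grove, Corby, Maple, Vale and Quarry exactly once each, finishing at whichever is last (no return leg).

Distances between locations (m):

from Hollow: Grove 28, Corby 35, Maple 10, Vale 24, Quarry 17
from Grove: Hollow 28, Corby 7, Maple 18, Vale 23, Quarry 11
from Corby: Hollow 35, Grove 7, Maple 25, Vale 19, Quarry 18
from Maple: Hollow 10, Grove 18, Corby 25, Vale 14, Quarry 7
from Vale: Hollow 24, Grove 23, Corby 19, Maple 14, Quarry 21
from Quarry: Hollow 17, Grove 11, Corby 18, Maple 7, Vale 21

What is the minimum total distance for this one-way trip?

There are 5! = 120 possible orderings.
Hollow - Grove - Corby - Maple - Vale - Quarry: 28+7+25+14+21 = 95
Hollow - Grove - Corby - Maple - Quarry - Vale: 28+7+25+7+21 = 88
Hollow - Grove - Corby - Vale - Maple - Quarry: 28+7+19+14+7 = 75
Hollow - Grove - Corby - Vale - Quarry - Maple: 28+7+19+21+7 = 82
Hollow - Grove - Corby - Quarry - Maple - Vale: 28+7+18+7+14 = 74
Hollow - Grove - Corby - Quarry - Vale - Maple: 28+7+18+21+14 = 88
Hollow - Grove - Maple - Corby - Vale - Quarry: 28+18+25+19+21 = 111
Hollow - Grove - Maple - Corby - Quarry - Vale: 28+18+25+18+21 = 110
Hollow - Grove - Maple - Vale - Corby - Quarry: 28+18+14+19+18 = 97
Hollow - Grove - Maple - Vale - Quarry - Corby: 28+18+14+21+18 = 99
Hollow - Grove - Maple - Quarry - Corby - Vale: 28+18+7+18+19 = 90
Hollow - Grove - Maple - Quarry - Vale - Corby: 28+18+7+21+19 = 93
Hollow - Grove - Vale - Corby - Maple - Quarry: 28+23+19+25+7 = 102
Hollow - Grove - Vale - Corby - Quarry - Maple: 28+23+19+18+7 = 95
… (106 more)
Hollow - Maple - Quarry - Grove - Corby - Vale: 10+7+11+7+19 = 54  ← best
The minimum is 54.
One shortest path: Hollow → Maple → Quarry → Grove → Corby → Vale.

Shortest open route: 54 m.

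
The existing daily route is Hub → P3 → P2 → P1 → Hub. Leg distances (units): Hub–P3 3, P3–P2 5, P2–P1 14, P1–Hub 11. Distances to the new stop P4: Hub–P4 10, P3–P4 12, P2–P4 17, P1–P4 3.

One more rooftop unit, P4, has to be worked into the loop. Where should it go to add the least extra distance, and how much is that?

Insertion cost between consecutive stops i–j is d(i,P4) + d(P4,j) − d(i,j):
  between Hub and P3: 10 + 12 − 3 = 19
  between P3 and P2: 12 + 17 − 5 = 24
  between P2 and P1: 17 + 3 − 14 = 6
  between P1 and Hub: 3 + 10 − 11 = 2
Cheapest insertion is between P1 and Hub, adding 2.
New total = 33 + 2 = 35.

+2 — insert P4 between P1 and Hub.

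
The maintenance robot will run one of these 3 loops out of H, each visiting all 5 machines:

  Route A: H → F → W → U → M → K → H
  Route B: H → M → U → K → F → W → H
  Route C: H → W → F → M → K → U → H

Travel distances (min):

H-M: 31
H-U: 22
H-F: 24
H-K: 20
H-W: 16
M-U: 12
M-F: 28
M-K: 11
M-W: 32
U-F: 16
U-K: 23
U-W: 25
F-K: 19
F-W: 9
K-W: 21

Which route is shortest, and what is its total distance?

101 min — Route A is the shortest.

Route A: 24 + 9 + 25 + 12 + 11 + 20 = 101
Route B: 31 + 12 + 23 + 19 + 9 + 16 = 110
Route C: 16 + 9 + 28 + 11 + 23 + 22 = 109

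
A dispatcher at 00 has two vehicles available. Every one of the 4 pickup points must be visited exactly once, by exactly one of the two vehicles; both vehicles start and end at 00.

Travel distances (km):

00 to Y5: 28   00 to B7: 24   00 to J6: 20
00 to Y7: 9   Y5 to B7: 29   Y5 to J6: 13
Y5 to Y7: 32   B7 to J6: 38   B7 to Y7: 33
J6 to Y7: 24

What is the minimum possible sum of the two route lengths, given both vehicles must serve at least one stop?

Minimum combined distance: 104 km.

There are 2^3 − 1 = 7 ways to divide the 4 stops into two non-empty groups. For each, the best each vehicle can do is its own shortest tour through its group:
  {Y5} + {B7, J6, Y7}: 56 + 95 = 151
  {B7} + {Y5, J6, Y7}: 48 + 74 = 122
  {Y5, B7} + {J6, Y7}: 81 + 53 = 134
  {J6} + {Y5, B7, Y7}: 40 + 94 = 134
  {Y5, J6} + {B7, Y7}: 61 + 66 = 127
  {B7, J6} + {Y5, Y7}: 82 + 69 = 151
  … (7 splits in total)
  {Y5, B7, J6} + {Y7}: 86 + 18 = 104  ← best
Best: vehicle 1 00 → B7 → Y5 → J6 → 00 = 86; vehicle 2 00 → Y7 → 00 = 18; combined 104.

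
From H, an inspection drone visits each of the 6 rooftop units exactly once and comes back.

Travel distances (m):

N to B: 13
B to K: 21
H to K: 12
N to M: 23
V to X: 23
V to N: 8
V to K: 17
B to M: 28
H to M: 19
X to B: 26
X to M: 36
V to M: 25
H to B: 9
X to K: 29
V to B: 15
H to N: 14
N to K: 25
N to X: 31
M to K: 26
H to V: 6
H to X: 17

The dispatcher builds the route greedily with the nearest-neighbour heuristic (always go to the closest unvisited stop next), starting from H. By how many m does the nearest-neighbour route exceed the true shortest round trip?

1 m longer than the optimal tour.

From H: V=6, B=9, K=12, N=14, X=17, M=19 → choose V (6).
From V: N=8, B=15, K=17, X=23, M=25 → choose N (8).
From N: B=13, M=23, K=25, X=31 → choose B (13).
From B: K=21, X=26, M=28 → choose K (21).
From K: M=26, X=29 → choose M (26).
From M: X=36 → choose X (36).
NN route H → V → N → B → K → M → X → H costs 127.
Optimal: H → X → B → N → V → K → M → H costs 126 (by enumerating all 360 distinct tours).
Excess = 127 − 126 = 1.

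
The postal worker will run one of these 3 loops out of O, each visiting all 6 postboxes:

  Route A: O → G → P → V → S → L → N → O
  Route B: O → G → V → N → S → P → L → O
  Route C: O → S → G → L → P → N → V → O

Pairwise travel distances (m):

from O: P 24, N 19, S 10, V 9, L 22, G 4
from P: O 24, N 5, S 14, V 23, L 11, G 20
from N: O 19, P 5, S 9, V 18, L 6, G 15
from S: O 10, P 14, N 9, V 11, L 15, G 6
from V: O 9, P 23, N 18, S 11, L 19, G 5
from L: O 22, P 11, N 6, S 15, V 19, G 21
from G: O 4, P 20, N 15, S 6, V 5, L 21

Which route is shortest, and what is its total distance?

80 m — Route C is the shortest.

Route A: 4 + 20 + 23 + 11 + 15 + 6 + 19 = 98
Route B: 4 + 5 + 18 + 9 + 14 + 11 + 22 = 83
Route C: 10 + 6 + 21 + 11 + 5 + 18 + 9 = 80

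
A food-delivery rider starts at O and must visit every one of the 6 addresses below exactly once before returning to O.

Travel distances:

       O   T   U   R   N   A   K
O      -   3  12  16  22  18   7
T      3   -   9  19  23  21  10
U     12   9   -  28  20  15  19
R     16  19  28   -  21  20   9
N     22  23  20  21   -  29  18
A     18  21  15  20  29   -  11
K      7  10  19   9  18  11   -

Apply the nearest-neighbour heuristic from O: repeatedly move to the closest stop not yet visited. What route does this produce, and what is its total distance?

O → [T:3 / K:7 / U:12 / R:16 / A:18 / N:22] → T (3)
T → [U:9 / K:10 / R:19 / A:21 / N:23] → U (9)
U → [A:15 / K:19 / N:20 / R:28] → A (15)
A → [K:11 / R:20 / N:29] → K (11)
K → [R:9 / N:18] → R (9)
R → [N:21] → N (21)
Return N→O: 22.
Total = 3 + 9 + 15 + 11 + 9 + 21 + 22 = 90.

90 along O → T → U → A → K → R → N → O.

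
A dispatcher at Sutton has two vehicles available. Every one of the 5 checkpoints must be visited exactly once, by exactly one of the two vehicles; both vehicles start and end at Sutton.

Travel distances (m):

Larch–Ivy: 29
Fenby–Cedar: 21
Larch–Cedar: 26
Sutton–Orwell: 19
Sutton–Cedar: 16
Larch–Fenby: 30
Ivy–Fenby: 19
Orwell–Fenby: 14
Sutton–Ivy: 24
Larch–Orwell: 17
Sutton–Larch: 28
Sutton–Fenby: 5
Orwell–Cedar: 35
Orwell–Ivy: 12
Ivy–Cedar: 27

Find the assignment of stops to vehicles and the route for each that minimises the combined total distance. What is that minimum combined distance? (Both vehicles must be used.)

Minimum combined distance: 105 m.

Check every non-empty split of the stops between the two vehicles; for each half take its own optimal tour:
  {Larch} + {Orwell, Ivy, Fenby, Cedar}: 56 + 74 = 130
  {Orwell} + {Larch, Ivy, Fenby, Cedar}: 38 + 95 = 133
  {Larch, Orwell} + {Ivy, Fenby, Cedar}: 64 + 67 = 131
  {Ivy} + {Larch, Orwell, Fenby, Cedar}: 48 + 78 = 126
  {Larch, Ivy} + {Orwell, Fenby, Cedar}: 81 + 70 = 151
  {Orwell, Ivy} + {Larch, Fenby, Cedar}: 55 + 77 = 132
  … (15 splits in total)
  {Fenby} + {Larch, Orwell, Ivy, Cedar}: 10 + 95 = 105  ← best
Best: vehicle 1 Sutton → Fenby → Sutton = 10; vehicle 2 Sutton → Ivy → Orwell → Larch → Cedar → Sutton = 95; combined 105.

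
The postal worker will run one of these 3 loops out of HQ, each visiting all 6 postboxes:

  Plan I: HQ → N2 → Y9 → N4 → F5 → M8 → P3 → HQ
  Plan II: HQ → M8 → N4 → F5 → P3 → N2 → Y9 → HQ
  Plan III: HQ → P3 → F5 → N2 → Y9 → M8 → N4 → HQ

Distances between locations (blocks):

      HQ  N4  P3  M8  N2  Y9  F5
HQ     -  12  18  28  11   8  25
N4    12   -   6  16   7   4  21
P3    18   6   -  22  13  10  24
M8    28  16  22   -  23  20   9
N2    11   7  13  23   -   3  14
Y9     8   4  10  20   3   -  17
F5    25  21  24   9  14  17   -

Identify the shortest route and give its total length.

Shortest is Plan I, total 88 blocks.

Plan I: 11 + 3 + 4 + 21 + 9 + 22 + 18 = 88
Plan II: 28 + 16 + 21 + 24 + 13 + 3 + 8 = 113
Plan III: 18 + 24 + 14 + 3 + 20 + 16 + 12 = 107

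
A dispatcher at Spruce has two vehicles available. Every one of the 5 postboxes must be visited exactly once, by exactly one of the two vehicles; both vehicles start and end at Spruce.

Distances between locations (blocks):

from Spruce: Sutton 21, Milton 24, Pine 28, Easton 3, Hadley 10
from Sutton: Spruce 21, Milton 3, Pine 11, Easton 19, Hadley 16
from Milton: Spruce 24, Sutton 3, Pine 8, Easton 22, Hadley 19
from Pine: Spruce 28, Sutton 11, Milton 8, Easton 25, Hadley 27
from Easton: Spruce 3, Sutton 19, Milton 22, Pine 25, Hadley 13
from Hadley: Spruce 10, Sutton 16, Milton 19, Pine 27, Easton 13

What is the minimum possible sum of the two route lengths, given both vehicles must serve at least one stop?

There are 2^4 − 1 = 15 ways to divide the 5 stops into two non-empty groups. For each, the best each vehicle can do is its own shortest tour through its group:
  {Sutton} + {Milton, Pine, Easton, Hadley}: 42 + 65 = 107
  {Milton} + {Sutton, Pine, Easton, Hadley}: 48 + 65 = 113
  {Sutton, Milton} + {Pine, Easton, Hadley}: 48 + 65 = 113
  {Pine} + {Sutton, Milton, Easton, Hadley}: 56 + 54 = 110
  {Sutton, Pine} + {Milton, Easton, Hadley}: 60 + 54 = 114
  {Milton, Pine} + {Sutton, Easton, Hadley}: 60 + 48 = 108
  … (15 splits in total)
  {Easton} + {Sutton, Milton, Pine, Hadley}: 6 + 65 = 71  ← best
Best: vehicle 1 Spruce → Easton → Spruce = 6; vehicle 2 Spruce → Pine → Milton → Sutton → Hadley → Spruce = 65; combined 71.

71 blocks — the smallest possible combined total.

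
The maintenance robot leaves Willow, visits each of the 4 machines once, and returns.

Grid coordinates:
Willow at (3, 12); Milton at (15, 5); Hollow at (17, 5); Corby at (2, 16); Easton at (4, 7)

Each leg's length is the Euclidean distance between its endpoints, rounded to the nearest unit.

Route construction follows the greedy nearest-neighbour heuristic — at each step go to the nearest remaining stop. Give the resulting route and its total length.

Total distance 42 via the nearest-neighbour route Willow → Corby → Easton → Milton → Hollow → Willow.

Willow → [Corby:4 / Easton:5 / Milton:14 / Hollow:16] → Corby (4)
Corby → [Easton:9 / Milton:17 / Hollow:19] → Easton (9)
Easton → [Milton:11 / Hollow:13] → Milton (11)
Milton → [Hollow:2] → Hollow (2)
Return Hollow→Willow: 16.
Total = 4 + 9 + 11 + 2 + 16 = 42.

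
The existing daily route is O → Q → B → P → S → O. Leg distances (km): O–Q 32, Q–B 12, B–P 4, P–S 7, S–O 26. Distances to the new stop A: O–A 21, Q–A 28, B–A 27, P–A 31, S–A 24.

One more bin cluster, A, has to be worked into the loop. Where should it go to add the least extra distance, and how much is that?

Adding 17 km by placing A on the O–Q leg.

Insertion cost between consecutive stops i–j is d(i,A) + d(A,j) − d(i,j):
  between O and Q: 21 + 28 − 32 = 17
  between Q and B: 28 + 27 − 12 = 43
  between B and P: 27 + 31 − 4 = 54
  between P and S: 31 + 24 − 7 = 48
  between S and O: 24 + 21 − 26 = 19
Cheapest insertion is between O and Q, adding 17.
New total = 81 + 17 = 98.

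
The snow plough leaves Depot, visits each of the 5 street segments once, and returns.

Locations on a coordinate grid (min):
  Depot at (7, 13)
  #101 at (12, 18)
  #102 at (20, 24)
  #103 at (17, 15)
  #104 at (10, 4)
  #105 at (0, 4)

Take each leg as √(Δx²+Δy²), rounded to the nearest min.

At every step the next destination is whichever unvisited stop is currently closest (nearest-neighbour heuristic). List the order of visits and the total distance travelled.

At Depot the remaining stops are #101 7, #104 9, #103 10, #105 11, #102 17; go to #101.
At #101 the remaining stops are #103 6, #102 10, #104 14, #105 18; go to #103.
At #103 the remaining stops are #102 9, #104 13, #105 20; go to #102.
At #102 the remaining stops are #104 22, #105 28; go to #104.
At #104 the remaining stops are #105 10; go to #105.
Return #105→Depot: 11.
Total = 7 + 6 + 9 + 22 + 10 + 11 = 65.

Nearest-neighbour total = 65 min; route Depot → #101 → #103 → #102 → #104 → #105 → Depot.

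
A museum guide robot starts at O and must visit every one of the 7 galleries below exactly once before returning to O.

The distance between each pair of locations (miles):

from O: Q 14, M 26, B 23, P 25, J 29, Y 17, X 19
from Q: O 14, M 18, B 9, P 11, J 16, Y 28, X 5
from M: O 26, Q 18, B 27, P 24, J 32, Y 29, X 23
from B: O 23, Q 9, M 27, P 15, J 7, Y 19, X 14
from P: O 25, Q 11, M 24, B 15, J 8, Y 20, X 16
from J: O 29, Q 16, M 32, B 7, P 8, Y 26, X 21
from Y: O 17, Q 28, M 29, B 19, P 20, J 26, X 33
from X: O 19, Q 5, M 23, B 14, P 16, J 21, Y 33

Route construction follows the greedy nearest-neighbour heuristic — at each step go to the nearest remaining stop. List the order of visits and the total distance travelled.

Total distance 123 miles via the nearest-neighbour route O → Q → X → B → J → P → Y → M → O.

O → [Q:14 / Y:17 / X:19 / B:23 / P:25 / M:26 / J:29] → Q (14)
Q → [X:5 / B:9 / P:11 / J:16 / M:18 / Y:28] → X (5)
X → [B:14 / P:16 / J:21 / M:23 / Y:33] → B (14)
B → [J:7 / P:15 / Y:19 / M:27] → J (7)
J → [P:8 / Y:26 / M:32] → P (8)
P → [Y:20 / M:24] → Y (20)
Y → [M:29] → M (29)
Return M→O: 26.
Total = 14 + 5 + 14 + 7 + 8 + 20 + 29 + 26 = 123.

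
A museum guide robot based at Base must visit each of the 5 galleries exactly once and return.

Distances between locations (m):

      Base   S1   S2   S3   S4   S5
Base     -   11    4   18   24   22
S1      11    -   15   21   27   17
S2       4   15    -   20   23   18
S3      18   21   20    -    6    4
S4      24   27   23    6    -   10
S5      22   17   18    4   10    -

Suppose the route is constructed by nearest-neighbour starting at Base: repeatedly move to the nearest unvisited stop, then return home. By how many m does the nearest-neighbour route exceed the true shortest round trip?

Excess over optimum: 5 m.

From Base: S2=4, S1=11, S3=18, S5=22, S4=24 → choose S2 (4).
From S2: S1=15, S5=18, S3=20, S4=23 → choose S1 (15).
From S1: S5=17, S3=21, S4=27 → choose S5 (17).
From S5: S3=4, S4=10 → choose S3 (4).
From S3: S4=6 → choose S4 (6).
NN route Base → S2 → S1 → S5 → S3 → S4 → Base costs 70.
Optimal: Base → S1 → S5 → S3 → S4 → S2 → Base costs 65 (by enumerating all 60 distinct tours).
Excess = 70 − 65 = 5.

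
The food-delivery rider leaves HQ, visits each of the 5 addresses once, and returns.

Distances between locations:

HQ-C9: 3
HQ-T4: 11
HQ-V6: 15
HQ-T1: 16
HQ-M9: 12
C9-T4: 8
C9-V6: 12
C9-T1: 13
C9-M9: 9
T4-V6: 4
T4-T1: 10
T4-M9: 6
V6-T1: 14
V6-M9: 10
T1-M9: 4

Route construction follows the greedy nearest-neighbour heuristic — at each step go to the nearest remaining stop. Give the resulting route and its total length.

From HQ: distances to unvisited — C9=3, T4=11, M9=12, V6=15, T1=16. Nearest is C9 (3).
From C9: distances to unvisited — T4=8, M9=9, V6=12, T1=13. Nearest is T4 (8).
From T4: distances to unvisited — V6=4, M9=6, T1=10. Nearest is V6 (4).
From V6: distances to unvisited — M9=10, T1=14. Nearest is M9 (10).
From M9: distances to unvisited — T1=4. Nearest is T1 (4).
Return T1→HQ: 16.
Total = 3 + 8 + 4 + 10 + 4 + 16 = 45.

45 along HQ → C9 → T4 → V6 → M9 → T1 → HQ.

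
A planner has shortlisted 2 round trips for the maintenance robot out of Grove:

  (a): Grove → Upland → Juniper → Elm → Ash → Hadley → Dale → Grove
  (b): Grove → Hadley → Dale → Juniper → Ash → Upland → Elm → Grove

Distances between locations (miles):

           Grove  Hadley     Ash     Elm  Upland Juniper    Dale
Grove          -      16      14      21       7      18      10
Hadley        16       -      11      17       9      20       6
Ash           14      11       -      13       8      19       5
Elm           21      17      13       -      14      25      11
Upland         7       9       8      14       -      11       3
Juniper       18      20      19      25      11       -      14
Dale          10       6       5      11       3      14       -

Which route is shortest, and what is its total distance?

Shortest is (a), total 83 miles.

(a): 7 + 11 + 25 + 13 + 11 + 6 + 10 = 83
(b): 16 + 6 + 14 + 19 + 8 + 14 + 21 = 98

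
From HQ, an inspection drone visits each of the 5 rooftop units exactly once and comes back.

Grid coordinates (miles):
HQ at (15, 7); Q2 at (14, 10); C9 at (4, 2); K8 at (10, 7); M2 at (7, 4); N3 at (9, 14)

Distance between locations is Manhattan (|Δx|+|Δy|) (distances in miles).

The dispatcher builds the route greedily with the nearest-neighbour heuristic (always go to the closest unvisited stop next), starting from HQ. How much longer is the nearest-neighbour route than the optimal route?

From HQ: Q2=4, K8=5, M2=11, N3=13, C9=16 → choose Q2 (4).
From Q2: K8=7, N3=9, M2=13, C9=18 → choose K8 (7).
From K8: M2=6, N3=8, C9=11 → choose M2 (6).
From M2: C9=5, N3=12 → choose C9 (5).
From C9: N3=17 → choose N3 (17).
NN route HQ → Q2 → K8 → M2 → C9 → N3 → HQ costs 52.
Optimal: HQ → Q2 → N3 → C9 → M2 → K8 → HQ costs 46 (by enumerating all 60 distinct tours).
Excess = 52 − 46 = 6.

6 miles longer than the optimal tour.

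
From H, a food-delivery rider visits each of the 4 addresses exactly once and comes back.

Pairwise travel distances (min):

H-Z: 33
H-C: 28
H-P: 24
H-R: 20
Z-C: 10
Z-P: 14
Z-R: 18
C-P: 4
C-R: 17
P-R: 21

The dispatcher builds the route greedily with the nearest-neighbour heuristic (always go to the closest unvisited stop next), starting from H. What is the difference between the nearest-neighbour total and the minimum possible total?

H: R=20, P=24, C=28, Z=33 ⇒ R
R: C=17, Z=18, P=21 ⇒ C
C: P=4, Z=10 ⇒ P
P: Z=14 ⇒ Z
NN route H → R → C → P → Z → H costs 88.
Optimal: H → P → C → Z → R → H costs 76 (by enumerating all 12 distinct tours).
Excess = 88 − 76 = 12.

12 min longer than the optimal tour.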